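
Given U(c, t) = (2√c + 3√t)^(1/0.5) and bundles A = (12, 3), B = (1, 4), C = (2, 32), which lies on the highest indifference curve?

Evaluate utility at each bundle:
U(A) = 147.000.
U(B) = 64.000.
U(C) = 392.000.
Highest utility is C, so C ≻ A ≻ B.

Bundle C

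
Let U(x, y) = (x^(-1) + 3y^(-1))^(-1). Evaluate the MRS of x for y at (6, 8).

For CES with ρ = -1, MRS = (1/3)·(y/x)^2.
At (6, 8): MRS = 16/27.
That is, one extra unit of x is worth 16/27 units of y at the margin.

MRS = 16/27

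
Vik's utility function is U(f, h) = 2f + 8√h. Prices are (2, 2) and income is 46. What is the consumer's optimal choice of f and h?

MU_f = 2, MU_h = 8/(2√h).
MRS = 2 ÷ (8/(2√h)).
Tangency: set MRS = p_f/p_h = 2/2 = 1.
MRS depends only on h: 0.5·√h = 1 ⇒ √h = 1/0.5 = 2 ⇒ h* = 4.
From the budget, 2·f = 46 − 2·4 = 38, so f* = 19.

f* = 19, h* = 4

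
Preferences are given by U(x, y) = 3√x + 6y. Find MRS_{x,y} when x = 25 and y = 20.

MU_x = 3/(2√x), MU_y = 6.
MRS = 3/(2√x) ÷ 6.
At (25, 20): MRS = 0.05.
That is, one extra unit of x is worth 0.05 units of y at the margin.

MRS = 0.05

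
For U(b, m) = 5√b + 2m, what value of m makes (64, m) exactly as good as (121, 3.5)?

U(121, 3.5) = 62.
Set U(64, m) = 62 and solve.
With b = 64: √64 = 8, so 2m = 62 − 5·8 = 22 and m = 11.
Check: U(64, 11) = 62.

m = 11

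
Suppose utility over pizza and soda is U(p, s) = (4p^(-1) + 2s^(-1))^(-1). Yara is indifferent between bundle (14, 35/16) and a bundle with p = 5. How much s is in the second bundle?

U depends on (p, s) only through S = 4p^(-1) + 2s^(-1), so equal utility means equal S. At (14, 35/16): S = 1.2.
With p = 5: 4·5^(-1) = 0.8, so 2s^(-1) = 1.2 − 0.8 = 0.4, i.e. s^(-1) = 0.2.
Hence s = 1/0.2 = 5.
Check: U(5, 5) = 0.8333.

s = 5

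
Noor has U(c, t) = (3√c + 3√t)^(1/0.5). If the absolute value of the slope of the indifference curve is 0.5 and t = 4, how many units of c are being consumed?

For CES with ρ = 0.5, MRS = √(t/c).
Setting √(4/c) = 0.5 gives 4/c = 0.25 and c = 16.

c = 16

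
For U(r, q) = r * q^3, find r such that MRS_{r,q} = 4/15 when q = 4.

MU_r = q^3 and MU_q = 3·r·q^2.
MRS = MU_r/MU_q = (1/3)·q/r.
Substitute q = 4: MRS = (4/3)/r. Setting (4/3)/r = 4/15 gives r = (4/3)/(4/15) = 5.

r = 5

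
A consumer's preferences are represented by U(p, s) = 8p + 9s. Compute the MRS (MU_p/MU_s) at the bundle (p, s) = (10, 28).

MU_p = 8, MU_s = 9, so MRS = 8/9 at every bundle.
At (10, 28): MRS = 8/9.
The indifference curve has slope −8/9 at this bundle.

MRS = 8/9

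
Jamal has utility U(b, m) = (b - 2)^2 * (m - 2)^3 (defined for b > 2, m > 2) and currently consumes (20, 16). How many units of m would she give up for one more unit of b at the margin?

MRS = 14/27

MU_b = 2·(b−2)·(m−2)^3, MU_m = 3·(b−2)^2·(m−2)^2.
MRS = (2/3)·(m−2)/(b−2).
At (20, 16): MRS = 14/27.
That is, one extra unit of b is worth 14/27 units of m at the margin.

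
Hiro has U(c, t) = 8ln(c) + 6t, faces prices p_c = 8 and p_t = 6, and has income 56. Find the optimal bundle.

MU_c = 8/c, MU_t = 6.
MRS = 8/c ÷ 6.
Tangency: set MRS = p_c/p_t = 8/6 = 4/3.
MRS depends only on c: (4/3)/c = 4/3 ⇒ c* = (4/3)/(4/3) = 1.
From the budget, 6·t = 56 − 8·1 = 48, so t* = 8.

c* = 1, t* = 8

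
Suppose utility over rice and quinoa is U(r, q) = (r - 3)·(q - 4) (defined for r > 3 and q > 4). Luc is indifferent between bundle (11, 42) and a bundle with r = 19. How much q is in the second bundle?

U(11, 42) = 304.
Set U(19, q) = 304 and solve.
With r = 19: (19 − 3) = 16, so (q − 4) = 304/16 = 19.
So q = 4 + 19 = 23.
Check: U(19, 23) = 304.

q = 23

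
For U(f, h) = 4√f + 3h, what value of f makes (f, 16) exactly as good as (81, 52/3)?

U(81, 52/3) = 88.
Set U(f, 16) = 88 and solve.
With h = 16: 4√f = 88 − 3·16 = 40, so √f = 10 and f = 100.
Check: U(100, 16) = 88.

f = 100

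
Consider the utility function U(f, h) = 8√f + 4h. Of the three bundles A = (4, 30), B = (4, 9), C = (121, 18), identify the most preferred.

Evaluate utility at each bundle:
U(A) = 136.000.
U(B) = 52.000.
U(C) = 160.000.
Highest utility is C, so C ≻ A ≻ B.

Bundle C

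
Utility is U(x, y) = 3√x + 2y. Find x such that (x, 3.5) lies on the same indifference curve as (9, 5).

U(9, 5) = 19.
Set U(x, 3.5) = 19 and solve.
With y = 3.5: 3√x = 19 − 2·3.5 = 12, so √x = 4 and x = 16.
Check: U(16, 3.5) = 19.

x = 16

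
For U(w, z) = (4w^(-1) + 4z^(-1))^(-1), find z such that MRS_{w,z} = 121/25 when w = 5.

For CES with ρ = -1, MRS = (z/w)^2.
Setting (z/5)^2 = 121/25 gives z/5 = 2.2 and z = 11.

z = 11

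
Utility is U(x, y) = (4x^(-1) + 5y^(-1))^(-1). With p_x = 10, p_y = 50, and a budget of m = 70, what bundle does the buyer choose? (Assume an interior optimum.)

For CES with ρ = -1, MRS = (4/5)·(y/x)^2.
Tangency: set MRS = p_x/p_y = 10/50 = 0.2.
So (y/x)^2 = 0.25; taking the square root, y/x = 0.5, i.e. y = 0.5·x.
Substitute into the budget 10·x + 50·y = 70: 35·x = 70, so x* = 2 and y* = 0.5·2 = 1.

x* = 2, y* = 1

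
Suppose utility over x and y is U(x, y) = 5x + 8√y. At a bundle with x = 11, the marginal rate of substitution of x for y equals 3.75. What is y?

MU_x = 5, MU_y = 8/(2√y).
MRS = 5 ÷ (8/(2√y)).
MRS depends only on y: 1.25·√y = 3.75 ⇒ √y = 3.75/1.25 = 3 ⇒ y = 9.

y = 9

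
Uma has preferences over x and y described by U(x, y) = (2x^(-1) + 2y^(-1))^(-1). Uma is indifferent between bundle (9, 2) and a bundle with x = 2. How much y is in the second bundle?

y = 9

U depends on (x, y) only through S = 2x^(-1) + 2y^(-1), so equal utility means equal S. At (9, 2): S = 11/9.
With x = 2: 2·2^(-1) = 1, so 2y^(-1) = 11/9 − 1 = 2/9, i.e. y^(-1) = 1/9.
Hence y = 1/(1/9) = 9.
Check: U(2, 9) = 0.8182.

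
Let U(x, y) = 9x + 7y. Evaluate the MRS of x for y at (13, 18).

MU_x = 9, MU_y = 7, so MRS = 9/7 at every bundle.
At (13, 18): MRS = 9/7.
That is, one extra unit of x is worth 9/7 units of y at the margin.

MRS = 9/7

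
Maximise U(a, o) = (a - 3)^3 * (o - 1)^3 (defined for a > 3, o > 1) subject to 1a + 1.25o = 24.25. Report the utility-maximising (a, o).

MU_a = 3·(a−3)^2·(o−1)^3, MU_o = 3·(a−3)^3·(o−1)^2.
MRS = (o−1)/(a−3).
Tangency: set MRS = p_a/p_o = 1/1.25 = 0.8.
So (o − 1)/(a − 3) = 0.8, i.e. (o − 1) = 0.8·(a − 3).
Rewrite the budget in excess-of-subsistence terms: 1·(a − 3) + 1.25·(o − 1) = 24.25 − 1·3 − 1.25·1 = 20.
Substituting, 2·(a − 3) = 20, so a − 3 = 10 and a* = 13.
Then o − 1 = 0.8·10 = 8, so o* = 9.

a* = 13, o* = 9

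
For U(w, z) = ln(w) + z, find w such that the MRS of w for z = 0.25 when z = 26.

w = 4

MU_w = 1/w, MU_z = 1.
MRS = 1/w ÷ 1.
MRS depends only on w: 1/w = 0.25 ⇒ w = 1/0.25 = 4.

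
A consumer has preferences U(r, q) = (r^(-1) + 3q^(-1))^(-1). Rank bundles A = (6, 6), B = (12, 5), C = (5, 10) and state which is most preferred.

Evaluate utility at each bundle:
U(A) = 1.500.
U(B) = 1.463.
U(C) = 2.000.
Highest utility is C, so C ≻ A ≻ B.

Bundle C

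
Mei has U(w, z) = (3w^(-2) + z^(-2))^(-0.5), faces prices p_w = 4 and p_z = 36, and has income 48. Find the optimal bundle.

For CES with ρ = -2, MRS = (3/1)·(z/w)^3.
Tangency: set MRS = p_w/p_z = 4/36 = 1/9.
So (z/w)^3 = 1/27; taking the cube root, z/w = 1/3, i.e. z = (1/3)·w.
Substitute into the budget 4·w + 36·z = 48: 16·w = 48, so w* = 3 and z* = (1/3)·3 = 1.

w* = 3, z* = 1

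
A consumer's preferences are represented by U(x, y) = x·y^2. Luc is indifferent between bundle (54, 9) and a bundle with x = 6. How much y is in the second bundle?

U(54, 9) = 4374.
Set U(6, y) = 4374 and solve.
With x = 6: y^2 = 4374/6 = 729; taking the square root, y = 27.
Check: U(6, 27) = 4374.

y = 27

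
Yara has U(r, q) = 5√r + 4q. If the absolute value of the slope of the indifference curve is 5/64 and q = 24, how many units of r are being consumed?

r = 64

MU_r = 5/(2√r), MU_q = 4.
MRS = 5/(2√r) ÷ 4.
MRS depends only on r: 0.625/√r = 5/64 ⇒ √r = 0.625/(5/64) = 8 ⇒ r = 64.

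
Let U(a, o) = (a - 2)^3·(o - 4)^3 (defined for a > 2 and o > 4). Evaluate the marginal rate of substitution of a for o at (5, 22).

MRS = 6

MU_a = 3·(a−2)^2·(o−4)^3, MU_o = 3·(a−2)^3·(o−4)^2.
MRS = (o−4)/(a−2).
At (5, 22): MRS = 6.
The indifference curve has slope −6 at this bundle.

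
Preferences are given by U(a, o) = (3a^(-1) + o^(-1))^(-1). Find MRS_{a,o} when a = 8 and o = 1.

For CES with ρ = -1, MRS = (3/1)·(o/a)^2.
At (8, 1): MRS = 3/64.
That is, one extra unit of a is worth 3/64 units of o at the margin.

MRS = 3/64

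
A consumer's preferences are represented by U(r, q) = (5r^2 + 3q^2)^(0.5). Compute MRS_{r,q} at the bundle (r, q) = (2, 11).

MRS = 10/33

For CES with ρ = 2, MRS = (5/3)·(q/r)^(-1).
At (2, 11): MRS = 10/33.
The indifference curve has slope −10/33 at this bundle.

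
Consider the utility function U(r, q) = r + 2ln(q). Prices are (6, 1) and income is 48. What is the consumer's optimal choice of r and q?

MU_r = 1, MU_q = 2/q.
MRS = 1 ÷ (2/q).
Tangency: set MRS = p_r/p_q = 6/1 = 6.
MRS depends only on q: 0.5·q = 6 ⇒ q* = 6/0.5 = 12.
From the budget, 6·r = 48 − 1·12 = 36, so r* = 6.

r* = 6, q* = 12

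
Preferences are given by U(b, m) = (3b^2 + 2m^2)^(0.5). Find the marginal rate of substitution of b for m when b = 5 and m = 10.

MRS = 0.75

For CES with ρ = 2, MRS = (3/2)·(m/b)^(-1).
At (5, 10): MRS = 0.75.
The indifference curve has slope −0.75 at this bundle.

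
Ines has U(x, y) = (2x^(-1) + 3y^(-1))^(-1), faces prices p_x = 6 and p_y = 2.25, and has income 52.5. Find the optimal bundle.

For CES with ρ = -1, MRS = (2/3)·(y/x)^2.
Tangency: set MRS = p_x/p_y = 6/2.25 = 8/3.
So (y/x)^2 = 4; taking the square root, y/x = 2, i.e. y = 2·x.
Substitute into the budget 6·x + 2.25·y = 52.5: 10.5·x = 52.5, so x* = 5 and y* = 2·5 = 10.

x* = 5, y* = 10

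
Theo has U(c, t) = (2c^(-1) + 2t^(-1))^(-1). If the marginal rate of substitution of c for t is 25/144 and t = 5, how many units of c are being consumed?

c = 12

For CES with ρ = -1, MRS = (t/c)^2.
Setting (5/c)^2 = 25/144 gives 5/c = 5/12 and c = 12.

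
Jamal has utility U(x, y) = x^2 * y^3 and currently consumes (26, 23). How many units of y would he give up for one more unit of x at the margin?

MRS = 23/39

MU_x = 2·x·y^3 and MU_y = 3·x^2·y^2.
MRS = MU_x/MU_y = (2/3)·y/x.
At (26, 23): MRS = 23/39.
That is, one extra unit of x is worth 23/39 units of y at the margin.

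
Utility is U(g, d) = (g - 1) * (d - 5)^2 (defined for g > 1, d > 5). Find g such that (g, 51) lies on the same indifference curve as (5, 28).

g = 2

U(5, 28) = 2116.
Set U(g, 51) = 2116 and solve.
With d = 51: (51 − 5)^2 = 2116, so (g − 1) = 2116/2116 = 1.
So g = 1 + 1 = 2.
Check: U(2, 51) = 2116.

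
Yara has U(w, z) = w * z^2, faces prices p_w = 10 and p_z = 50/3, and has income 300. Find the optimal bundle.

w* = 10, z* = 12

MU_w = z^2 and MU_z = 2·w·z.
MRS = MU_w/MU_z = (1/2)·z/w.
Tangency: set MRS = p_w/p_z = 10/(50/3) = 0.6.
So (1/2)·z/w = 0.6, i.e. z = 1.2·w.
Substitute into the budget 10·w + (50/3)·z = 300: 30·w = 300, so w* = 10.
Then z* = 1.2·10 = 12.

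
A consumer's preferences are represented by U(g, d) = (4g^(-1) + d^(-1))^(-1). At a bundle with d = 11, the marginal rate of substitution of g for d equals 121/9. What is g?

g = 6

For CES with ρ = -1, MRS = (4/1)·(d/g)^2.
Setting (4/1)·(11/g)^2 = 121/9 gives (11/g)^2 = 121/36, so 11/g = 11/6 and g = 6.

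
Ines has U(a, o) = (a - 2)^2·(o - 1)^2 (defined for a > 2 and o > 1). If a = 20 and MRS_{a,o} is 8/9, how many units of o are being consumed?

o = 17

MU_a = 2·(a−2)·(o−1)^2, MU_o = 2·(a−2)^2·(o−1).
MRS = (o−1)/(a−2).
Substitute a = 20: MRS = (o − 1)/18. Setting this equal to 8/9 gives o − 1 = (8/9)·18 = 16, so o = 17.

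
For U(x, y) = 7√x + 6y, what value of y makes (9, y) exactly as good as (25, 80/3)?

U(25, 80/3) = 195.
Set U(9, y) = 195 and solve.
With x = 9: √9 = 3, so 6y = 195 − 7·3 = 174 and y = 29.
Check: U(9, 29) = 195.

y = 29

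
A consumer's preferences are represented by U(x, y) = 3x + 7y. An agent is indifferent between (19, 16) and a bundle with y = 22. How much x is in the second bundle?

x = 5

U(19, 16) = 169.
Set U(x, 22) = 169 and solve.
3x + 7·22 = 169 ⇒ 3x = 15 ⇒ x = 5.
Check: U(5, 22) = 169.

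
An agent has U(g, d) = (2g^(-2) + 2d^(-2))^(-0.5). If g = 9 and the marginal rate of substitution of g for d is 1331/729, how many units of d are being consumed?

d = 11

For CES with ρ = -2, MRS = (d/g)^3.
Setting (d/9)^3 = 1331/729 gives d/9 = 11/9 and d = 11.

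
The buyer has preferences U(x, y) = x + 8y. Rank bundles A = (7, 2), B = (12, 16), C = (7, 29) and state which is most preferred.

Evaluate utility at each bundle:
U(A) = 23.
U(B) = 140.
U(C) = 239.
Highest utility is C, so C ≻ B ≻ A.

Bundle C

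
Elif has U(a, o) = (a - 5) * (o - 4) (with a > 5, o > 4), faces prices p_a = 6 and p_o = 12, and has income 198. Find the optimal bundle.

a* = 15, o* = 9

MU_a = (o−4), MU_o = (a−5).
MRS = (o−4)/(a−5).
Tangency: set MRS = p_a/p_o = 6/12 = 0.5.
So (o − 4)/(a − 5) = 0.5, i.e. (o − 4) = 0.5·(a − 5).
Rewrite the budget in excess-of-subsistence terms: 6·(a − 5) + 12·(o − 4) = 198 − 6·5 − 12·4 = 120.
Substituting, 12·(a − 5) = 120, so a − 5 = 10 and a* = 15.
Then o − 4 = 0.5·10 = 5, so o* = 9.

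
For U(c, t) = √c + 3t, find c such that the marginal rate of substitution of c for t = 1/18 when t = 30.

MU_c = 1/(2√c), MU_t = 3.
MRS = 1/(2√c) ÷ 3.
MRS depends only on c: (1/6)/√c = 1/18 ⇒ √c = (1/6)/(1/18) = 3 ⇒ c = 9.

c = 9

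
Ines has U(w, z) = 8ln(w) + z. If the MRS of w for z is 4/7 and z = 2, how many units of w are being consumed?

MU_w = 8/w, MU_z = 1.
MRS = 8/w ÷ 1.
MRS depends only on w: 8/w = 4/7 ⇒ w = 8/(4/7) = 14.

w = 14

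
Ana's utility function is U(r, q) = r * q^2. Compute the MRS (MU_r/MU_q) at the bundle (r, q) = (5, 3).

MRS = 0.3

MU_r = q^2 and MU_q = 2·r·q.
MRS = MU_r/MU_q = (1/2)·q/r.
At (5, 3): MRS = 0.3.
So at (5, 3) the consumer would give up 0.3 units of q for one more unit of r.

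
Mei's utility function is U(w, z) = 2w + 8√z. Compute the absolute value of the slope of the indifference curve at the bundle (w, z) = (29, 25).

MRS = 2.5

MU_w = 2, MU_z = 8/(2√z).
MRS = 2 ÷ (8/(2√z)).
At (29, 25): MRS = 2.5.
So at (29, 25) the consumer would give up 2.5 units of z for one more unit of w.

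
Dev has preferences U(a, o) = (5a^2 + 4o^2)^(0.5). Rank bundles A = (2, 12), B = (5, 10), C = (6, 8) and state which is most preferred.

Bundle A

Evaluate utility at each bundle:
U(A) = 24.413.
U(B) = 22.913.
U(C) = 20.881.
Highest utility is A, so A ≻ B ≻ C.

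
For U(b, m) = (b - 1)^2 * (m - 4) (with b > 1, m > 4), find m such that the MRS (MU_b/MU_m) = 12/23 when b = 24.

MU_b = 2·(b−1)·(m−4), MU_m = (b−1)^2.
MRS = (2/1)·(m−4)/(b−1).
Substitute b = 24: MRS = (m − 4)/11.5. Setting this equal to 12/23 gives m − 4 = (12/23)·11.5 = 6, so m = 10.

m = 10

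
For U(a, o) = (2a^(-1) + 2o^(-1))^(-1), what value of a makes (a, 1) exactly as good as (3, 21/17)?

a = 7

U depends on (a, o) only through S = 2a^(-1) + 2o^(-1), so equal utility means equal S. At (3, 21/17): S = 16/7.
With o = 1: 2·1^(-1) = 2, so 2a^(-1) = 16/7 − 2 = 2/7, i.e. a^(-1) = 1/7.
Hence a = 1/(1/7) = 7.
Check: U(7, 1) = 0.4375.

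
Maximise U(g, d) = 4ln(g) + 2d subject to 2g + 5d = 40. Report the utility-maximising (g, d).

g* = 5, d* = 6

MU_g = 4/g, MU_d = 2.
MRS = 4/g ÷ 2.
Tangency: set MRS = p_g/p_d = 2/5 = 0.4.
MRS depends only on g: 2/g = 0.4 ⇒ g* = 2/0.4 = 5.
From the budget, 5·d = 40 − 2·5 = 30, so d* = 6.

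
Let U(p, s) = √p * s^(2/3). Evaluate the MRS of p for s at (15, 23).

MRS = 1.15

MU_p = 0.5·p^(-0.5)·s^(2/3) and MU_s = 2/3·√p·s^(-1/3).
MRS = MU_p/MU_s = (0.75)·s/p.
At (15, 23): MRS = 1.15.
That is, one extra unit of p is worth 1.15 units of s at the margin.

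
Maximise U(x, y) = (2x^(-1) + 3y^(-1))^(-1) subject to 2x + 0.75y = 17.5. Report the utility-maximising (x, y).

x* = 5, y* = 10

For CES with ρ = -1, MRS = (2/3)·(y/x)^2.
Tangency: set MRS = p_x/p_y = 2/0.75 = 8/3.
So (y/x)^2 = 4; taking the square root, y/x = 2, i.e. y = 2·x.
Substitute into the budget 2·x + 0.75·y = 17.5: 3.5·x = 17.5, so x* = 5 and y* = 2·5 = 10.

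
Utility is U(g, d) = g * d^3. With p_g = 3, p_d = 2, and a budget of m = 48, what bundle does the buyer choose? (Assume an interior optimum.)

g* = 4, d* = 18

MU_g = d^3 and MU_d = 3·g·d^2.
MRS = MU_g/MU_d = (1/3)·d/g.
Tangency: set MRS = p_g/p_d = 3/2 = 1.5.
So (1/3)·d/g = 1.5, i.e. d = 4.5·g.
Substitute into the budget 3·g + 2·d = 48: 12·g = 48, so g* = 4.
Then d* = 4.5·4 = 18.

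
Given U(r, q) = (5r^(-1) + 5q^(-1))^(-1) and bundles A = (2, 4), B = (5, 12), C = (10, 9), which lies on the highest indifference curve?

Bundle C

Evaluate utility at each bundle:
U(A) = 0.267.
U(B) = 0.706.
U(C) = 0.947.
Highest utility is C, so C ≻ B ≻ A.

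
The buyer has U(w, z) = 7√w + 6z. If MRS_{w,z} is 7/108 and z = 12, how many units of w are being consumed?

w = 81

MU_w = 7/(2√w), MU_z = 6.
MRS = 7/(2√w) ÷ 6.
MRS depends only on w: (7/12)/√w = 7/108 ⇒ √w = (7/12)/(7/108) = 9 ⇒ w = 81.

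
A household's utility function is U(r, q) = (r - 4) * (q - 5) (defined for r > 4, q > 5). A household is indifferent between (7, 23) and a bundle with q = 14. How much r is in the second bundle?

U(7, 23) = 54.
Set U(r, 14) = 54 and solve.
With q = 14: (14 − 5) = 9, so (r − 4) = 54/9 = 6.
So r = 4 + 6 = 10.
Check: U(10, 14) = 54.

r = 10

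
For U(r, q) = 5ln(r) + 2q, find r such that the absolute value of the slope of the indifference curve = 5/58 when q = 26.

MU_r = 5/r, MU_q = 2.
MRS = 5/r ÷ 2.
MRS depends only on r: 2.5/r = 5/58 ⇒ r = 2.5/(5/58) = 29.

r = 29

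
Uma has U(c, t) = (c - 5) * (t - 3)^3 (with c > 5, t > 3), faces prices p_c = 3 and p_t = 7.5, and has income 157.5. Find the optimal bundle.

c* = 15, t* = 15

MU_c = (t−3)^3, MU_t = 3·(c−5)·(t−3)^2.
MRS = (1/3)·(t−3)/(c−5).
Tangency: set MRS = p_c/p_t = 3/7.5 = 0.4.
So (1/3)·(t − 3)/(c − 5) = 0.4, i.e. (t − 3) = 1.2·(c − 5).
Rewrite the budget in excess-of-subsistence terms: 3·(c − 5) + 7.5·(t − 3) = 157.5 − 3·5 − 7.5·3 = 120.
Substituting, 12·(c − 5) = 120, so c − 5 = 10 and c* = 15.
Then t − 3 = 1.2·10 = 12, so t* = 15.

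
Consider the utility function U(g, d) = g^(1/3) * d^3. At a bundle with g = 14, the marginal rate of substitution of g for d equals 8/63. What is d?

MU_g = 1/3·g^(-2/3)·d^3 and MU_d = 3·g^(1/3)·d^2.
MRS = MU_g/MU_d = (1/9)·d/g.
Substitute g = 14: MRS = d/126. Setting d/126 = 8/63 gives d = (8/63)·126 = 16.

d = 16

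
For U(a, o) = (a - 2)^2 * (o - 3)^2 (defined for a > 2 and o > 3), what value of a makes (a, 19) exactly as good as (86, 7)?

U(86, 7) = 112896.
Set U(a, 19) = 112896 and solve.
With o = 19: (19 − 3)^2 = 256, so (a − 2)^2 = 112896/256 = 441.
Taking the square root (with a > 2): a − 2 = 21, so a = 23.
Check: U(23, 19) = 112896.

a = 23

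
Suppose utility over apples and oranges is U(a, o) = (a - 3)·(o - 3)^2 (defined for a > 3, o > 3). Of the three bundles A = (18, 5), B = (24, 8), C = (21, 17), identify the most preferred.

Bundle C

Evaluate utility at each bundle:
U(A) = 60.
U(B) = 525.
U(C) = 3528.
Highest utility is C, so C ≻ B ≻ A.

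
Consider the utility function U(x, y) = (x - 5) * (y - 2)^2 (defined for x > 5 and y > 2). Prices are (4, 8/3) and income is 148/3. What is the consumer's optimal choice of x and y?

x* = 7, y* = 8

MU_x = (y−2)^2, MU_y = 2·(x−5)·(y−2).
MRS = (1/2)·(y−2)/(x−5).
Tangency: set MRS = p_x/p_y = 4/(8/3) = 1.5.
So (1/2)·(y − 2)/(x − 5) = 1.5, i.e. (y − 2) = 3·(x − 5).
Rewrite the budget in excess-of-subsistence terms: 4·(x − 5) + (8/3)·(y − 2) = 148/3 − 4·5 − (8/3)·2 = 24.
Substituting, 12·(x − 5) = 24, so x − 5 = 2 and x* = 7.
Then y − 2 = 3·2 = 6, so y* = 8.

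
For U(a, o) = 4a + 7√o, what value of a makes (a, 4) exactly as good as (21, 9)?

a = 22.75

U(21, 9) = 105.
Set U(a, 4) = 105 and solve.
With o = 4: √4 = 2, so 4a = 105 − 7·2 = 91 and a = 22.75.
Check: U(22.75, 4) = 105.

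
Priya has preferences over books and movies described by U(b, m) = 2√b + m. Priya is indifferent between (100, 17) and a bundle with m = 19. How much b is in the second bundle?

b = 81

U(100, 17) = 37.
Set U(b, 19) = 37 and solve.
With m = 19: 2√b = 37 − 19 = 18, so √b = 9 and b = 81.
Check: U(81, 19) = 37.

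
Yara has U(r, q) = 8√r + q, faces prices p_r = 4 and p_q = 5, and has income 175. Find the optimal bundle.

r* = 25, q* = 15

MU_r = 8/(2√r), MU_q = 1.
MRS = 8/(2√r) ÷ 1.
Tangency: set MRS = p_r/p_q = 4/5 = 0.8.
MRS depends only on r: 4/√r = 0.8 ⇒ √r = 4/0.8 = 5 ⇒ r* = 25.
From the budget, 5·q = 175 − 4·25 = 75, so q* = 15.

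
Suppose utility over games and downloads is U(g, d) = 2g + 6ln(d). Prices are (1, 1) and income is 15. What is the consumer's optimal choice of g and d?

g* = 12, d* = 3

MU_g = 2, MU_d = 6/d.
MRS = 2 ÷ (6/d).
Tangency: set MRS = p_g/p_d = 1/1 = 1.
MRS depends only on d: (1/3)·d = 1 ⇒ d* = 1/(1/3) = 3.
From the budget, 1·g = 15 − 1·3 = 12, so g* = 12.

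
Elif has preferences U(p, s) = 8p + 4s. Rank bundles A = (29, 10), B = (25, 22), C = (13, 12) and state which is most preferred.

Evaluate utility at each bundle:
U(A) = 272.
U(B) = 288.
U(C) = 152.
Highest utility is B, so B ≻ A ≻ C.

Bundle B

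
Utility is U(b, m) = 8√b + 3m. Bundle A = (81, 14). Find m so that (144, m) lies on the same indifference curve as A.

U(81, 14) = 114.
Set U(144, m) = 114 and solve.
With b = 144: √144 = 12, so 3m = 114 − 8·12 = 18 and m = 6.
Check: U(144, 6) = 114.

m = 6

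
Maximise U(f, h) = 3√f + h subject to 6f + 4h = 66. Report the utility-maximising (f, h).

MU_f = 3/(2√f), MU_h = 1.
MRS = 3/(2√f) ÷ 1.
Tangency: set MRS = p_f/p_h = 6/4 = 1.5.
MRS depends only on f: 1.5/√f = 1.5 ⇒ √f = 1.5/1.5 = 1 ⇒ f* = 1.
From the budget, 4·h = 66 − 6·1 = 60, so h* = 15.

f* = 1, h* = 15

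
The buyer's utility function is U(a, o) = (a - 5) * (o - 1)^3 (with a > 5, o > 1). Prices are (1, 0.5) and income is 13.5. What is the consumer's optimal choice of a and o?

MU_a = (o−1)^3, MU_o = 3·(a−5)·(o−1)^2.
MRS = (1/3)·(o−1)/(a−5).
Tangency: set MRS = p_a/p_o = 1/0.5 = 2.
So (1/3)·(o − 1)/(a − 5) = 2, i.e. (o − 1) = 6·(a − 5).
Rewrite the budget in excess-of-subsistence terms: 1·(a − 5) + 0.5·(o − 1) = 13.5 − 1·5 − 0.5·1 = 8.
Substituting, 4·(a − 5) = 8, so a − 5 = 2 and a* = 7.
Then o − 1 = 6·2 = 12, so o* = 13.

a* = 7, o* = 13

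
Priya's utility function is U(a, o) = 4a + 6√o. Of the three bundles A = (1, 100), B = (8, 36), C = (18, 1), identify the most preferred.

Bundle C

Evaluate utility at each bundle:
U(A) = 64.000.
U(B) = 68.000.
U(C) = 78.000.
Highest utility is C, so C ≻ B ≻ A.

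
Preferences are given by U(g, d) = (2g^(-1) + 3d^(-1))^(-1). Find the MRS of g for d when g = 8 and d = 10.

For CES with ρ = -1, MRS = (2/3)·(d/g)^2.
At (8, 10): MRS = 25/24.
That is, one extra unit of g is worth 25/24 units of d at the margin.

MRS = 25/24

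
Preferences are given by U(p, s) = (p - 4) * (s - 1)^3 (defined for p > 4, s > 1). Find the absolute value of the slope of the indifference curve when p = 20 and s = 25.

MU_p = (s−1)^3, MU_s = 3·(p−4)·(s−1)^2.
MRS = (1/3)·(s−1)/(p−4).
At (20, 25): MRS = 0.5.
The indifference curve has slope −0.5 at this bundle.

MRS = 0.5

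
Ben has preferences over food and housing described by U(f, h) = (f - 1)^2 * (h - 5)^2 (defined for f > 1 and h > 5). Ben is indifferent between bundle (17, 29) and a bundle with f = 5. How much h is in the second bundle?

U(17, 29) = 147456.
Set U(5, h) = 147456 and solve.
With f = 5: (5 − 1)^2 = 16, so (h − 5)^2 = 147456/16 = 9216.
Taking the square root (with h > 5): h − 5 = 96, so h = 101.
Check: U(5, 101) = 147456.

h = 101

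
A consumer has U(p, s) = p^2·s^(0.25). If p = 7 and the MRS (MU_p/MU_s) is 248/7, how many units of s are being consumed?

s = 31

MU_p = 2·p·s^(0.25) and MU_s = 0.25·p^2·s^(-0.75).
MRS = MU_p/MU_s = (8)·s/p.
Substitute p = 7: MRS = s/0.875. Setting s/0.875 = 248/7 gives s = (248/7)·0.875 = 31.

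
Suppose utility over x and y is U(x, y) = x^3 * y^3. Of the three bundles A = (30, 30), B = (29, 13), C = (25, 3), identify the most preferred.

Bundle A

Evaluate utility at each bundle:
U(A) = 729000000.
U(B) = 53582633.
U(C) = 421875.
Highest utility is A, so A ≻ B ≻ C.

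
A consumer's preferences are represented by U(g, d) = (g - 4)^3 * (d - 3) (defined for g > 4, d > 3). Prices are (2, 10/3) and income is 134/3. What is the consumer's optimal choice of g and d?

g* = 14, d* = 5

MU_g = 3·(g−4)^2·(d−3), MU_d = (g−4)^3.
MRS = (3/1)·(d−3)/(g−4).
Tangency: set MRS = p_g/p_d = 2/(10/3) = 0.6.
So (3/1)·(d − 3)/(g − 4) = 0.6, i.e. (d − 3) = 0.2·(g − 4).
Rewrite the budget in excess-of-subsistence terms: 2·(g − 4) + (10/3)·(d − 3) = 134/3 − 2·4 − (10/3)·3 = 80/3.
Substituting, (8/3)·(g − 4) = 80/3, so g − 4 = 10 and g* = 14.
Then d − 3 = 0.2·10 = 2, so d* = 5.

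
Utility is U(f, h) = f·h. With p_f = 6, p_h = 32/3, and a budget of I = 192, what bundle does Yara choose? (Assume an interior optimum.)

f* = 16, h* = 9

MU_f = h and MU_h = f.
MRS = MU_f/MU_h = h/f.
Tangency: set MRS = p_f/p_h = 6/(32/3) = 9/16.
So h/f = 9/16, i.e. h = (9/16)·f.
Substitute into the budget 6·f + (32/3)·h = 192: 12·f = 192, so f* = 16.
Then h* = (9/16)·16 = 9.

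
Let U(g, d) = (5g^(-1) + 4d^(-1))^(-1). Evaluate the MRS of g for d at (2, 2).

MRS = 1.25

For CES with ρ = -1, MRS = (5/4)·(d/g)^2.
At (2, 2): MRS = 1.25.
The indifference curve has slope −1.25 at this bundle.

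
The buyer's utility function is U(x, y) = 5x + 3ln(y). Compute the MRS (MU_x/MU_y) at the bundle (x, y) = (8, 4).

MRS = 20/3

MU_x = 5, MU_y = 3/y.
MRS = 5 ÷ (3/y).
At (8, 4): MRS = 20/3.
So at (8, 4) the consumer would give up 20/3 units of y for one more unit of x.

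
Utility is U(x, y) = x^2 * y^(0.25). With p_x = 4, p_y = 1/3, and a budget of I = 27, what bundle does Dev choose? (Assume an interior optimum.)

x* = 6, y* = 9

MU_x = 2·x·y^(0.25) and MU_y = 0.25·x^2·y^(-0.75).
MRS = MU_x/MU_y = (8)·y/x.
Tangency: set MRS = p_x/p_y = 4/(1/3) = 12.
So (8)·y/x = 12, i.e. y = 1.5·x.
Substitute into the budget 4·x + (1/3)·y = 27: 4.5·x = 27, so x* = 6.
Then y* = 1.5·6 = 9.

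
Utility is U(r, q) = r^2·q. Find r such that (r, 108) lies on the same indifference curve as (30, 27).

r = 15

U(30, 27) = 24300.
Set U(r, 108) = 24300 and solve.
With q = 108: r^2 = 24300/108 = 225; taking the square root, r = 15.
Check: U(15, 108) = 24300.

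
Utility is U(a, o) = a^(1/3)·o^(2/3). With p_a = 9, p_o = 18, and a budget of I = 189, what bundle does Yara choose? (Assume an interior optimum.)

a* = 7, o* = 7

MU_a = 1/3·a^(-2/3)·o^(2/3) and MU_o = 2/3·a^(1/3)·o^(-1/3).
MRS = MU_a/MU_o = (0.5)·o/a.
Tangency: set MRS = p_a/p_o = 9/18 = 0.5.
So (0.5)·o/a = 0.5, i.e. o = a.
Substitute into the budget 9·a + 18·o = 189: 27·a = 189, so a* = 7.
Then o* = 7.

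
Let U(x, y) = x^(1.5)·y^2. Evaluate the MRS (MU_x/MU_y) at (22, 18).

MU_x = 1.5·√x·y^2 and MU_y = 2·x^(1.5)·y.
MRS = MU_x/MU_y = (0.75)·y/x.
At (22, 18): MRS = 27/44.
So at (22, 18) the consumer would give up 27/44 units of y for one more unit of x.

MRS = 27/44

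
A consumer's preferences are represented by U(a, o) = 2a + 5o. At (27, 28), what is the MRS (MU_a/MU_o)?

MRS = 0.4

MU_a = 2, MU_o = 5, so MRS = 2/5 = 0.4 at every bundle.
At (27, 28): MRS = 0.4.
The indifference curve has slope −0.4 at this bundle.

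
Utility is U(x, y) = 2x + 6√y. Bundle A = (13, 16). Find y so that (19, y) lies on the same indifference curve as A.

y = 4

U(13, 16) = 50.
Set U(19, y) = 50 and solve.
With x = 19: 6√y = 50 − 2·19 = 12, so √y = 2 and y = 4.
Check: U(19, 4) = 50.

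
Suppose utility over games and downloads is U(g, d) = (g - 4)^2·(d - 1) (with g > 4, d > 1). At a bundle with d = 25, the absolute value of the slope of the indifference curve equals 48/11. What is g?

MU_g = 2·(g−4)·(d−1), MU_d = (g−4)^2.
MRS = (2/1)·(d−1)/(g−4).
Substitute d = 25: MRS = 48/(g − 4). Setting this equal to 48/11 gives g − 4 = 48/(48/11) = 11, so g = 15.

g = 15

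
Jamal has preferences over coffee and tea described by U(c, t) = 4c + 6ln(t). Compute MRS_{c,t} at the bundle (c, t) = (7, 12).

MRS = 8

MU_c = 4, MU_t = 6/t.
MRS = 4 ÷ (6/t).
At (7, 12): MRS = 8.
The indifference curve has slope −8 at this bundle.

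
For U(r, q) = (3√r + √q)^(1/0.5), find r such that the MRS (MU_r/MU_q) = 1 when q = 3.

For CES with ρ = 0.5, MRS = (3/1)·√(q/r).
Setting (3/1)·√(3/r) = 1 gives √(3/r) = 1/3, so 3/r = 1/9 and r = 27.

r = 27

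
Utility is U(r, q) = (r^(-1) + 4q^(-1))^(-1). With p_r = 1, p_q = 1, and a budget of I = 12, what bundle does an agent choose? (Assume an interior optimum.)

r* = 4, q* = 8

For CES with ρ = -1, MRS = (1/4)·(q/r)^2.
Tangency: set MRS = p_r/p_q = 1/1 = 1.
So (q/r)^2 = 4; taking the square root, q/r = 2, i.e. q = 2·r.
Substitute into the budget 1·r + 1·q = 12: 3·r = 12, so r* = 4 and q* = 2·4 = 8.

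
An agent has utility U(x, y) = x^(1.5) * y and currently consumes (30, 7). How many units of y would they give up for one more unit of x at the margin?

MU_x = 1.5·√x·y and MU_y = x^(1.5).
MRS = MU_x/MU_y = (1.5)·y/x.
At (30, 7): MRS = 0.35.
So at (30, 7) the consumer would give up 0.35 units of y for one more unit of x.

MRS = 0.35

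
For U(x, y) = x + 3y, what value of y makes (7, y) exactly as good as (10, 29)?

y = 30

U(10, 29) = 97.
Set U(7, y) = 97 and solve.
7 + 3y = 97 ⇒ 3y = 90 ⇒ y = 30.
Check: U(7, 30) = 97.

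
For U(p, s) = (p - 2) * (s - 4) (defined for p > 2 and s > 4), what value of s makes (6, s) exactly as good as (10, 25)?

s = 46

U(10, 25) = 168.
Set U(6, s) = 168 and solve.
With p = 6: (6 − 2) = 4, so (s − 4) = 168/4 = 42.
So s = 4 + 42 = 46.
Check: U(6, 46) = 168.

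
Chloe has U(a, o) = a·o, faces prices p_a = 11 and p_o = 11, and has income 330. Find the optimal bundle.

MU_a = o and MU_o = a.
MRS = MU_a/MU_o = o/a.
Tangency: set MRS = p_a/p_o = 11/11 = 1.
So o/a = 1, i.e. o = a.
Substitute into the budget 11·a + 11·o = 330: 22·a = 330, so a* = 15.
Then o* = 15.

a* = 15, o* = 15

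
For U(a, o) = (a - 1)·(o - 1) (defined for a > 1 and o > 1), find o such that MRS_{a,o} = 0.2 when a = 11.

MU_a = (o−1), MU_o = (a−1).
MRS = (o−1)/(a−1).
Substitute a = 11: MRS = (o − 1)/10. Setting this equal to 0.2 gives o − 1 = 0.2·10 = 2, so o = 3.

o = 3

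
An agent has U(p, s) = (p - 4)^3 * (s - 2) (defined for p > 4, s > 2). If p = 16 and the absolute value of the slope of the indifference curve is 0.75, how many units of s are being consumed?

MU_p = 3·(p−4)^2·(s−2), MU_s = (p−4)^3.
MRS = (3/1)·(s−2)/(p−4).
Substitute p = 16: MRS = (s − 2)/4. Setting this equal to 0.75 gives s − 2 = 0.75·4 = 3, so s = 5.

s = 5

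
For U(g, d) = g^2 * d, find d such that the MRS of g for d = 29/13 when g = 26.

d = 29

MU_g = 2·g·d and MU_d = g^2.
MRS = MU_g/MU_d = (2/1)·d/g.
Substitute g = 26: MRS = d/13. Setting d/13 = 29/13 gives d = (29/13)·13 = 29.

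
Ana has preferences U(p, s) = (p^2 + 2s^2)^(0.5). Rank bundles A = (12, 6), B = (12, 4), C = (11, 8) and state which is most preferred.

Evaluate utility at each bundle:
U(A) = 14.697.
U(B) = 13.266.
U(C) = 15.780.
Highest utility is C, so C ≻ A ≻ B.

Bundle C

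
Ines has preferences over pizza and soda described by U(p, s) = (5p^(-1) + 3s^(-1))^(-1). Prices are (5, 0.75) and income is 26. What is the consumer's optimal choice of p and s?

For CES with ρ = -1, MRS = (5/3)·(s/p)^2.
Tangency: set MRS = p_p/p_s = 5/0.75 = 20/3.
So (s/p)^2 = 4; taking the square root, s/p = 2, i.e. s = 2·p.
Substitute into the budget 5·p + 0.75·s = 26: 6.5·p = 26, so p* = 4 and s* = 2·4 = 8.

p* = 4, s* = 8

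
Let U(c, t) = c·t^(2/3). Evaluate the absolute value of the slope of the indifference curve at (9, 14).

MU_c = t^(2/3) and MU_t = 2/3·c·t^(-1/3).
MRS = MU_c/MU_t = (1.5)·t/c.
At (9, 14): MRS = 7/3.
The indifference curve has slope −7/3 at this bundle.

MRS = 7/3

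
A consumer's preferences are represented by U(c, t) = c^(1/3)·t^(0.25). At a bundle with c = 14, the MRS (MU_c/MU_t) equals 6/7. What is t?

t = 9

MU_c = 1/3·c^(-2/3)·t^(0.25) and MU_t = 0.25·c^(1/3)·t^(-0.75).
MRS = MU_c/MU_t = (4/3)·t/c.
Substitute c = 14: MRS = t/10.5. Setting t/10.5 = 6/7 gives t = (6/7)·10.5 = 9.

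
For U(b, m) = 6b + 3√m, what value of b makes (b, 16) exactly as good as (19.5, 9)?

b = 19

U(19.5, 9) = 126.
Set U(b, 16) = 126 and solve.
With m = 16: √16 = 4, so 6b = 126 − 3·4 = 114 and b = 19.
Check: U(19, 16) = 126.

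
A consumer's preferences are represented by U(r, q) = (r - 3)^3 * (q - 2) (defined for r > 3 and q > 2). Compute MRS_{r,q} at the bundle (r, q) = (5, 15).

MRS = 19.5

MU_r = 3·(r−3)^2·(q−2), MU_q = (r−3)^3.
MRS = (3/1)·(q−2)/(r−3).
At (5, 15): MRS = 19.5.
That is, one extra unit of r is worth 19.5 units of q at the margin.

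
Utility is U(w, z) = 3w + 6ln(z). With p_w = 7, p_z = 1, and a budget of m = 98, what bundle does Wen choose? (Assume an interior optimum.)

w* = 12, z* = 14

MU_w = 3, MU_z = 6/z.
MRS = 3 ÷ (6/z).
Tangency: set MRS = p_w/p_z = 7/1 = 7.
MRS depends only on z: 0.5·z = 7 ⇒ z* = 7/0.5 = 14.
From the budget, 7·w = 98 − 1·14 = 84, so w* = 12.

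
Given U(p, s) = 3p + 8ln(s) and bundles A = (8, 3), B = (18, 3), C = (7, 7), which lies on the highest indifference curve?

Bundle B

Evaluate utility at each bundle:
U(A) = 32.789.
U(B) = 62.789.
U(C) = 36.567.
Highest utility is B, so B ≻ C ≻ A.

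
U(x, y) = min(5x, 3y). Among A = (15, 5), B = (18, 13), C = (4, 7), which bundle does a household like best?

Bundle B

Evaluate utility at each bundle:
U(A) = 15.
U(B) = 39.
U(C) = 20.
Highest utility is B, so B ≻ C ≻ A.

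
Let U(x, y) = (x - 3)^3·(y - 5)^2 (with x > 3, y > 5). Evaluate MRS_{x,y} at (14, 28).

MRS = 69/22

MU_x = 3·(x−3)^2·(y−5)^2, MU_y = 2·(x−3)^3·(y−5).
MRS = (3/2)·(y−5)/(x−3).
At (14, 28): MRS = 69/22.
That is, one extra unit of x is worth 69/22 units of y at the margin.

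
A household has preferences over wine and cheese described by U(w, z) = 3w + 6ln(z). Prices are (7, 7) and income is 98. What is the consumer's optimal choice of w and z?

MU_w = 3, MU_z = 6/z.
MRS = 3 ÷ (6/z).
Tangency: set MRS = p_w/p_z = 7/7 = 1.
MRS depends only on z: 0.5·z = 1 ⇒ z* = 1/0.5 = 2.
From the budget, 7·w = 98 − 7·2 = 84, so w* = 12.

w* = 12, z* = 2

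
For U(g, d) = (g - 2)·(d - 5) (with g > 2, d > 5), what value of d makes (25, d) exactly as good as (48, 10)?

d = 15

U(48, 10) = 230.
Set U(25, d) = 230 and solve.
With g = 25: (25 − 2) = 23, so (d − 5) = 230/23 = 10.
So d = 5 + 10 = 15.
Check: U(25, 15) = 230.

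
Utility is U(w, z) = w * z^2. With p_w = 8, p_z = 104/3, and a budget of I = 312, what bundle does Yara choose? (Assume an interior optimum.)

MU_w = z^2 and MU_z = 2·w·z.
MRS = MU_w/MU_z = (1/2)·z/w.
Tangency: set MRS = p_w/p_z = 8/(104/3) = 3/13.
So (1/2)·z/w = 3/13, i.e. z = (6/13)·w.
Substitute into the budget 8·w + (104/3)·z = 312: 24·w = 312, so w* = 13.
Then z* = (6/13)·13 = 6.

w* = 13, z* = 6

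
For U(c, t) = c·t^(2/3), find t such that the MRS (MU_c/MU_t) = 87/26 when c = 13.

MU_c = t^(2/3) and MU_t = 2/3·c·t^(-1/3).
MRS = MU_c/MU_t = (1.5)·t/c.
Substitute c = 13: MRS = t/(26/3). Setting t/(26/3) = 87/26 gives t = (87/26)·(26/3) = 29.

t = 29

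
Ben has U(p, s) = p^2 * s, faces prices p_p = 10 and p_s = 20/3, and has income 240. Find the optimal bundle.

MU_p = 2·p·s and MU_s = p^2.
MRS = MU_p/MU_s = (2/1)·s/p.
Tangency: set MRS = p_p/p_s = 10/(20/3) = 1.5.
So (2/1)·s/p = 1.5, i.e. s = 0.75·p.
Substitute into the budget 10·p + (20/3)·s = 240: 15·p = 240, so p* = 16.
Then s* = 0.75·16 = 12.

p* = 16, s* = 12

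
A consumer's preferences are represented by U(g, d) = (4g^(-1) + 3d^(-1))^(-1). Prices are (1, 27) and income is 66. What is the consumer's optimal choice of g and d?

g* = 12, d* = 2

For CES with ρ = -1, MRS = (4/3)·(d/g)^2.
Tangency: set MRS = p_g/p_d = 1/27.
So (d/g)^2 = 1/36; taking the square root, d/g = 1/6, i.e. d = (1/6)·g.
Substitute into the budget 1·g + 27·d = 66: 5.5·g = 66, so g* = 12 and d* = (1/6)·12 = 2.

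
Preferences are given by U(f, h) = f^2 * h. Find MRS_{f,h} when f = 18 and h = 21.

MRS = 7/3

MU_f = 2·f·h and MU_h = f^2.
MRS = MU_f/MU_h = (2/1)·h/f.
At (18, 21): MRS = 7/3.
The indifference curve has slope −7/3 at this bundle.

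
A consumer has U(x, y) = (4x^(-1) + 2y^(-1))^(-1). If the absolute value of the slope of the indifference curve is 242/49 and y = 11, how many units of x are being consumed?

x = 7

For CES with ρ = -1, MRS = (4/2)·(y/x)^2.
Setting (4/2)·(11/x)^2 = 242/49 gives (11/x)^2 = 121/49, so 11/x = 11/7 and x = 7.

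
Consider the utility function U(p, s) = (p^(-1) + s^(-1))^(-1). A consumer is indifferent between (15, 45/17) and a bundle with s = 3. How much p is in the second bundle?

U depends on (p, s) only through S = p^(-1) + s^(-1), so equal utility means equal S. At (15, 45/17): S = 4/9.
With s = 3: 3^(-1) = 1/3, so p^(-1) = 4/9 − 1/3 = 1/9.
Hence p = 1/(1/9) = 9.
Check: U(9, 3) = 2.25.

p = 9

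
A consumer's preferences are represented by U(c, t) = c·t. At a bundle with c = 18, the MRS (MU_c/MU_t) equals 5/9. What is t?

t = 10

MU_c = t and MU_t = c.
MRS = MU_c/MU_t = t/c.
Substitute c = 18: MRS = t/18. Setting t/18 = 5/9 gives t = (5/9)·18 = 10.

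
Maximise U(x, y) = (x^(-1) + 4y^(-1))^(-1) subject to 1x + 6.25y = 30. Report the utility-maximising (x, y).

For CES with ρ = -1, MRS = (1/4)·(y/x)^2.
Tangency: set MRS = p_x/p_y = 1/6.25 = 4/25.
So (y/x)^2 = 16/25; taking the square root, y/x = 0.8, i.e. y = 0.8·x.
Substitute into the budget 1·x + 6.25·y = 30: 6·x = 30, so x* = 5 and y* = 0.8·5 = 4.

x* = 5, y* = 4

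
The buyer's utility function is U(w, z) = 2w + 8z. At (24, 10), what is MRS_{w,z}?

MRS = 0.25

MU_w = 2, MU_z = 8, so MRS = 2/8 = 0.25 at every bundle.
At (24, 10): MRS = 0.25.
So at (24, 10) the consumer would give up 0.25 units of z for one more unit of w.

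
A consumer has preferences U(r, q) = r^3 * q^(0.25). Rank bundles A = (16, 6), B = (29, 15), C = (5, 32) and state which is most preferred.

Bundle B

Evaluate utility at each bundle:
U(A) = 6410.586.
U(B) = 47997.300.
U(C) = 297.302.
Highest utility is B, so B ≻ A ≻ C.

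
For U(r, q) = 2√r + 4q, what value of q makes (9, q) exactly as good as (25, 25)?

U(25, 25) = 110.
Set U(9, q) = 110 and solve.
With r = 9: √9 = 3, so 4q = 110 − 2·3 = 104 and q = 26.
Check: U(9, 26) = 110.

q = 26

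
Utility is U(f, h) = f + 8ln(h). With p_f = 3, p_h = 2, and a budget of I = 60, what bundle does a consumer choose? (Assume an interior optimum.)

MU_f = 1, MU_h = 8/h.
MRS = 1 ÷ (8/h).
Tangency: set MRS = p_f/p_h = 3/2 = 1.5.
MRS depends only on h: 0.125·h = 1.5 ⇒ h* = 1.5/0.125 = 12.
From the budget, 3·f = 60 − 2·12 = 36, so f* = 12.

f* = 12, h* = 12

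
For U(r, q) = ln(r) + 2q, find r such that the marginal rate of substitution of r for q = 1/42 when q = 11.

MU_r = 1/r, MU_q = 2.
MRS = 1/r ÷ 2.
MRS depends only on r: 0.5/r = 1/42 ⇒ r = 0.5/(1/42) = 21.

r = 21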